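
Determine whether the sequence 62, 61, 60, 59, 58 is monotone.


Differences: -1, -1, -1, -1
All differences < 0 → strictly DECREASING

Monotonically decreasing


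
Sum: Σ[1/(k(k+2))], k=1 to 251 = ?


1/(k(k+2)) = (1/2)·(1/k - 1/(k+2)) (partial fractions)
Telescoping: Σ = (1/2)·(1 + 1/2 - 1/252 - 1/253) = 95129/127512

Sum = 95129/127512


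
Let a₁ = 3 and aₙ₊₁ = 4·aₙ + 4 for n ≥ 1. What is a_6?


Computing step by step:
a_1 = 3
a_2 = 16
a_3 = 68
a_4 = 276
a_5 = 1108
a_6 = 4436


a_6 = 4436


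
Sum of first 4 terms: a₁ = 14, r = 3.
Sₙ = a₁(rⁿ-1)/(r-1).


Sₙ = 14×(3^4 - 1)/(3 - 1)
= 14×(81 - 1)/2
= 14×80/2
= 560

S_4 = 560


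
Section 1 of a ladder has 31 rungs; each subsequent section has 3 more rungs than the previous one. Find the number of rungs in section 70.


aₙ = a₁ + (n-1)d
= 31 + (70-1)×3
= 31 + 207
= 238

a_70 = 238


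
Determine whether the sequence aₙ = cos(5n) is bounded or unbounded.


For all n, -1 ≤ cos(5n) ≤ 1, so -1 ≤ cos(5n) ≤ 1
Lower bound: -1, Upper bound: 1
The sequence IS bounded

Bounded (-1 ≤ aₙ ≤ 1)


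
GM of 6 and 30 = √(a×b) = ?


GM = √(6×30) = √180 = 13.4164

GM = 13.4164


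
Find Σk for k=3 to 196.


Σₖ₌3^196 k = Σₖ₌₁^196 k − Σₖ₌₁^2 k
= 196·197/2 − 2·3/2
= 19306 − 3 = 19303

Σk = 19303


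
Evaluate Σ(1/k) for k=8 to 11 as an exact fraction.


Σₖ₌8^11 1/k = 1/8 + 1/9 + 1/10 + 1/11
= 1691/3960
≈ 0.427

Sum = 1691/3960 ≈ 0.427


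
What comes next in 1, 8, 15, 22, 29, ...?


Pattern: arithmetic (d=7)
Terms: 1, 8, 15, 22, 29
Next term = 36

Next term = 36


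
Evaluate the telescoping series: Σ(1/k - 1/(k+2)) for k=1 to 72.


Telescoping with gap 2: two head and two tail terms survive.
= (1 + 1/2) - (1/73 + 1/74)
= 3/2 - 1/73 - 1/74 = 3978/2701

Sum = 3978/2701


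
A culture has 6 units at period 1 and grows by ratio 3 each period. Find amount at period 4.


aₙ = a₁·r^(n-1)
= 6×3^3
= 6×27
= 162

a_4 = 162


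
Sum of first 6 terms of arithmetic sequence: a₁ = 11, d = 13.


aₙ = 11 + (6-1)×13 = 76
Sₙ = n(a₁+aₙ)/2 = 6×(11+76)/2
= 6×87/2 = 261

S_6 = 261


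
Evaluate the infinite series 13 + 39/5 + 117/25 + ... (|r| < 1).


S∞ = a₁/(1-r) = 13/(1 - 3/5)
= 13/(2/5)
= 65/2

S∞ = 65/2


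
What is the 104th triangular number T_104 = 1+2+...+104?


n(n+1)/2 = 104×105/2 = 10920/2 = 5460

Σk = 5460


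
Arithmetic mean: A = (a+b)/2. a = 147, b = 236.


AM = (147 + 236)/2 = 383/2 = 191.5

AM = 191.5


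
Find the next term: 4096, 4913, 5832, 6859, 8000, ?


Pattern: perfect cubes: n³
Terms: 4096, 4913, 5832, 6859, 8000
Next term = 9261

Next term = 9261


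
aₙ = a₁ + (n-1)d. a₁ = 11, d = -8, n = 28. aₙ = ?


aₙ = a₁ + (n-1)d
= 11 + (28-1)×-8
= 11 - 216
= -205

a_28 = -205


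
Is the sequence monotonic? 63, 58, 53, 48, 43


Differences: -5, -5, -5, -5
All differences < 0 → strictly DECREASING

Monotonically decreasing


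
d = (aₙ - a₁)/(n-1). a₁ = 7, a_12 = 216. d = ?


d = (aₙ - a₁)/(n-1)
= (216 - 7)/(12-1)
= 209/11 = 19

d = 19


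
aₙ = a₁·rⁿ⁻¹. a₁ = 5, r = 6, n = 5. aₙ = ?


aₙ = a₁·r^(n-1)
= 5×6^4
= 5×1296
= 6480

a_5 = 6480


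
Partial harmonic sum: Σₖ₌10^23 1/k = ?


Σₖ₌10^23 1/k = 1/10 + 1/11 + 1/12 + ... + 1/23
= 4847307929/5354228880
≈ 0.9053

Sum = 4847307929/5354228880 ≈ 0.9053


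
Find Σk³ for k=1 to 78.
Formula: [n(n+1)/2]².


n(n+1)/2 = 78×79/2 = 3081
Σk³ = 3081² = 9492561

Σk³ = 9492561


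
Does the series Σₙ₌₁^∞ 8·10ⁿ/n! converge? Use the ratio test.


aₙ = 8·10^n/n!
a_{n+1}/aₙ = 10^(n+1)/(n+1)! × n!/10^n  (constant 8 cancels)
= 10/(n+1)
L = lim(n→∞) 10/(n+1) = 0
L < 1 → series CONVERGES

Converges (ratio test: L = 0 < 1)


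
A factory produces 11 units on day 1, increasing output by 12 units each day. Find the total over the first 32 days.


aₙ = 11 + (32-1)×12 = 383
Sₙ = n(a₁+aₙ)/2 = 32×(11+383)/2
= 32×394/2 = 6304

S_32 = 6304


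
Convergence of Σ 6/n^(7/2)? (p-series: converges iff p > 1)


p-series test: Σ c/n^p converges if p > 1, diverges if p ≤ 1 (constant c > 0 doesn't affect convergence).
p = 7/2
7/2 > 1 → CONVERGES

Converges (p = 7/2 > 1)


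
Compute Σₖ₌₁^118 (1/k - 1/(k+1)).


Telescoping: adjacent terms cancel.
= 1/1 - 1/119
= 1 - 1/119 = 118/119

Sum = 118/119


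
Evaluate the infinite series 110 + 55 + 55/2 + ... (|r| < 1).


S∞ = a₁/(1-r) = 110/(1 - 1/2)
= 110/(1/2)
= 220

S∞ = 220


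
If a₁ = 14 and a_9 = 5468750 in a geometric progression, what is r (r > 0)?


r^(n-1) = aₙ/a₁
r^8 = 5468750/14 = 390625
r = 390625^(1/8)
= ±5; taking r > 0 gives r = 5

r = 5


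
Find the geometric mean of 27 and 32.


GM = √(27×32) = √864 = 29.3939

GM = 29.3939


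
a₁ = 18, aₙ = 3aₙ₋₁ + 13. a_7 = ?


Computing step by step:
a_1 = 18
a_2 = 67
a_3 = 214
a_4 = 655
a_5 = 1978
a_6 = 5947
a_7 = 17854


a_7 = 17854


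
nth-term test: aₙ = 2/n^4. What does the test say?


lim(n→∞) 2/n^4 = 0
lim aₙ = 0 → nth-term test is INCONCLUSIVE
(Need other tests; this is actually a convergent p-series with p=4 > 1)

Inconclusive (lim aₙ = 0; need another test)


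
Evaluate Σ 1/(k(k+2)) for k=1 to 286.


1/(k(k+2)) = (1/2)·(1/k - 1/(k+2)) (partial fractions)
Telescoping: Σ = (1/2)·(1 + 1/2 - 1/287 - 1/288) = 123409/165312

Sum = 123409/165312


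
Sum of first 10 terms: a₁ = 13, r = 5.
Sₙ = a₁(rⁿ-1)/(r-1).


Sₙ = 13×(5^10 - 1)/(5 - 1)
= 13×(9765625 - 1)/4
= 13×9765624/4
= 31738278

S_10 = 31738278


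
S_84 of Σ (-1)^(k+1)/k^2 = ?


S = 1 - 1/4 + 1/9 - 1/16 + 1/25 - 1/36 + 1/49 - 1/64 ± ...
= 0.8224
(Full series converges to +π²/12 ≈ +0.8225)

S_84 = 0.8224


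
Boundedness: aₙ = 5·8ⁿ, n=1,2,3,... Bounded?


aₙ = 5·8ⁿ → as n→∞, aₙ→∞ (since base 8 > 1)
No finite upper bound exists
The sequence is UNBOUNDED

Unbounded (aₙ → ∞ as n → ∞)


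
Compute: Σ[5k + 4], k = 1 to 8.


Σ(5k+4) = 5·Σk + 4·n
= 5·36 + 4·8
= 180 + 32 = 212

Σ = 212


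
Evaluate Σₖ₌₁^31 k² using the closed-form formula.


n = 31
n(n+1)(2n+1)/6 = 31×32×63/6
= 62496/6 = 10416

Σk² = 10416


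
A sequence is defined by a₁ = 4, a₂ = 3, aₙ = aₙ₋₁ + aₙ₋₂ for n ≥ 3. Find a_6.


Computing iteratively: 4, 3, 7, 10, 17, 27
a_6 = 27

a_6 = 27


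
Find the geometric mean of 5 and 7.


GM = √(5×7) = √35 = 5.9161

GM = 5.9161


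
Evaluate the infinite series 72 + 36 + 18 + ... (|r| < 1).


S∞ = a₁/(1-r) = 72/(1 - 1/2)
= 72/(1/2)
= 144

S∞ = 144


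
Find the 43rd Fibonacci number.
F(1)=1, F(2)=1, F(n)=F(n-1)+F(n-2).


Fibonacci sequence: 1, 1, 2, 3, 5, 8, 13, 21, 34, 55, 89, ...
F(43) = 433494437

F(43) = 433494437


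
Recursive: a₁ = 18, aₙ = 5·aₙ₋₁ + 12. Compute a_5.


Computing step by step:
a_1 = 18
a_2 = 102
a_3 = 522
a_4 = 2622
a_5 = 13122


a_5 = 13122


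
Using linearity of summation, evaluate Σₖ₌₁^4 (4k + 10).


Σ(4k+10) = 4·Σk + 10·n
= 4·10 + 10·4
= 40 + 40 = 80

Σ = 80


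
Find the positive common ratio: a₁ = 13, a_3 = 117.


r^(n-1) = aₙ/a₁
r^2 = 117/13 = 9
r = 9^(1/2)
= ±3; taking r > 0 gives r = 3

r = 3


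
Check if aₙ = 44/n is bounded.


a₁ = 44, a₂ = 44/2, a₃ = 44/3, ...
0 < aₙ ≤ 44 for all n ≥ 1
Lower bound: 0, Upper bound: 44
The sequence IS bounded

Bounded (0 < aₙ ≤ 44)


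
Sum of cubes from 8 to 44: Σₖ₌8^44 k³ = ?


Σₖ₌8^44 k³ = [44·45/2]² − [7·8/2]²
= 980100 − 784 = 979316

Σk³ = 979316


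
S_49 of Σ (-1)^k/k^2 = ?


S = -1 + 1/4 - 1/9 + 1/16 - 1/25 + 1/36 - 1/49 + 1/64 ± ...
= -0.8227
(Full series converges to -π²/12 ≈ -0.8225)

S_49 = -0.8227


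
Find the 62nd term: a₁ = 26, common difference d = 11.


aₙ = a₁ + (n-1)d
= 26 + (62-1)×11
= 26 + 671
= 697

a_62 = 697


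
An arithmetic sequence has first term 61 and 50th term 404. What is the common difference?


d = (aₙ - a₁)/(n-1)
= (404 - 61)/(50-1)
= 343/49 = 7

d = 7


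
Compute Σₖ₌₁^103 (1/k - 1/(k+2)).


Telescoping with gap 2: two head and two tail terms survive.
= (1 + 1/2) - (1/104 + 1/105)
= 3/2 - 1/104 - 1/105 = 16171/10920

Sum = 16171/10920


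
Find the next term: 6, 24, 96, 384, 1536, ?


Pattern: geometric (r=4)
Terms: 6, 24, 96, 384, 1536
Next term = 6144

Next term = 6144


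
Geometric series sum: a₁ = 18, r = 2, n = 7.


Sₙ = 18×(2^7 - 1)/(2 - 1)
= 18×(128 - 1)/1
= 18×127/1
= 2286

S_7 = 2286


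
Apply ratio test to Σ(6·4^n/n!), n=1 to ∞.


aₙ = 6·4^n/n!
a_{n+1}/aₙ = 4^(n+1)/(n+1)! × n!/4^n  (constant 6 cancels)
= 4/(n+1)
L = lim(n→∞) 4/(n+1) = 0
L < 1 → series CONVERGES

Converges (ratio test: L = 0 < 1)


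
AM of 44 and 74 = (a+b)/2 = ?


AM = (44 + 74)/2 = 118/2 = 59

AM = 59


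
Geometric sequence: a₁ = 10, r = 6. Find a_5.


aₙ = a₁·r^(n-1)
= 10×6^4
= 10×1296
= 12960

a_5 = 12960


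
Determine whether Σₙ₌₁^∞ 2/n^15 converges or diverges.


p-series test: Σ c/n^p converges if p > 1, diverges if p ≤ 1 (constant c > 0 doesn't affect convergence).
p = 15
15 > 1 → CONVERGES

Converges (p = 15 > 1)


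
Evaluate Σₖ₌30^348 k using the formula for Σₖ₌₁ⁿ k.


Σₖ₌30^348 k = Σₖ₌₁^348 k − Σₖ₌₁^29 k
= 348·349/2 − 29·30/2
= 60726 − 435 = 60291

Σk = 60291


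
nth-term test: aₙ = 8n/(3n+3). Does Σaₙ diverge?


lim(n→∞) 8n/(3n+3) = 8/3 = 8/3  (divide numerator and denominator by n)
lim aₙ = 8/3 ≠ 0 → series DIVERGES

Diverges (lim aₙ = 8/3 ≠ 0)


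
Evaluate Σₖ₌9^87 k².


Σₖ₌9^87 k² = Σₖ₌₁^87 k² − Σₖ₌₁^8 k²
= 87·88·175/6 − 8·9·17/6
= 223300 − 204 = 223096

Σk² = 223096


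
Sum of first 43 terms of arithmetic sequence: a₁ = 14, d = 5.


aₙ = 14 + (43-1)×5 = 224
Sₙ = n(a₁+aₙ)/2 = 43×(14+224)/2
= 43×238/2 = 5117

S_43 = 5117


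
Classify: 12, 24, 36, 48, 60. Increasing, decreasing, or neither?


Differences: 12, 12, 12, 12
All differences > 0 → strictly INCREASING

Monotonically increasing


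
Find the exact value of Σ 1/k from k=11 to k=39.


Σₖ₌11^39 1/k = 1/11 + 1/12 + 1/13 + ... + 1/39
= 91910549166739/69388720221600
≈ 1.3246

Sum = 91910549166739/69388720221600 ≈ 1.3246


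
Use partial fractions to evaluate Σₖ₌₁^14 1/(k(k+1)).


1/(k(k+1)) = 1/k - 1/(k+1) (partial fractions)
Telescoping: Σ = 1 - 1/15 = 14/15

Sum = 14/15


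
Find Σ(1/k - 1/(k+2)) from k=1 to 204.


Telescoping with gap 2: two head and two tail terms survive.
= (1 + 1/2) - (1/205 + 1/206)
= 3/2 - 1/205 - 1/206 = 31467/21115

Sum = 31467/21115


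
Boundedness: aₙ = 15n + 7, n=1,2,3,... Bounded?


aₙ = 15n + 7 → as n→∞, aₙ→∞
No finite upper bound exists
The sequence is UNBOUNDED

Unbounded (aₙ → ∞ as n → ∞)


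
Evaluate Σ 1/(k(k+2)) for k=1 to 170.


1/(k(k+2)) = (1/2)·(1/k - 1/(k+2)) (partial fractions)
Telescoping: Σ = (1/2)·(1 + 1/2 - 1/171 - 1/172) = 43775/58824

Sum = 43775/58824


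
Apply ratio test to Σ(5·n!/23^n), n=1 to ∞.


aₙ = 5·n!/23^n
a_{n+1}/aₙ = (n+1)!/23^(n+1) × 23^n/n!  (constant 5 cancels)
= (n+1)/23
L = lim(n→∞) (n+1)/23 = ∞
L > 1 → series DIVERGES

Diverges (ratio test: L = ∞ > 1)


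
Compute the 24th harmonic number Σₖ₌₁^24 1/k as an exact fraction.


H_24 = 1/1 + 1/2 + 1/3 + ... + 1/24
= 1347822955/356948592
≈ 3.776

H_24 = 1347822955/356948592 ≈ 3.776


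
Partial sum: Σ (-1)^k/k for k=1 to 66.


S = -1 + 1/2 - 1/3 + 1/4 - 1/5 + 1/6 - 1/7 + 1/8 ± ...
= -0.6856
(Full series converges to -ln(2) ≈ -0.6931)

S_66 = -0.6856


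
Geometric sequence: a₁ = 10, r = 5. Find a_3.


aₙ = a₁·r^(n-1)
= 10×5^2
= 10×25
= 250

a_3 = 250


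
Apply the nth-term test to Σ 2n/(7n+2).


lim(n→∞) 2n/(7n+2) = 2/7 = 2/7  (divide numerator and denominator by n)
lim aₙ = 2/7 ≠ 0 → series DIVERGES

Diverges (lim aₙ = 2/7 ≠ 0)


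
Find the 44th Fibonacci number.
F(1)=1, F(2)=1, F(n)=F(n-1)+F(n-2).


Fibonacci sequence: 1, 1, 2, 3, 5, 8, 13, 21, 34, 55, 89, ...
F(44) = 701408733

F(44) = 701408733


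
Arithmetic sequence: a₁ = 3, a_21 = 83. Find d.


d = (aₙ - a₁)/(n-1)
= (83 - 3)/(21-1)
= 80/20 = 4

d = 4


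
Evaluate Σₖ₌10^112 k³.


Σₖ₌10^112 k³ = [112·113/2]² − [9·10/2]²
= 40043584 − 2025 = 40041559

Σk³ = 40041559


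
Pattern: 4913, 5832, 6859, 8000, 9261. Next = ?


Pattern: perfect cubes: n³
Terms: 4913, 5832, 6859, 8000, 9261
Next term = 10648

Next term = 10648


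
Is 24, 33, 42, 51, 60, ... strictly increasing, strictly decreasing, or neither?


Differences: 9, 9, 9, 9
All differences > 0 → strictly INCREASING

Monotonically increasing


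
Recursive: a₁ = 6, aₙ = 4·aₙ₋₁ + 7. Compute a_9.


Computing step by step:
a_1 = 6
a_2 = 31
a_3 = 131
a_4 = 531
a_5 = 2131
a_6 = 8531
a_7 = 34131
a_8 = 136531
a_9 = 546131


a_9 = 546131


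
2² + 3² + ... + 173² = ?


Σₖ₌2^173 k² = Σₖ₌₁^173 k² − Σₖ₌₁^1 k²
= 173·174·347/6 − 1·2·3/6
= 1740899 − 1 = 1740898

Σk² = 1740898


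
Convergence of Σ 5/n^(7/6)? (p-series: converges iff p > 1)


p-series test: Σ c/n^p converges if p > 1, diverges if p ≤ 1 (constant c > 0 doesn't affect convergence).
p = 7/6
7/6 > 1 → CONVERGES

Converges (p = 7/6 > 1)


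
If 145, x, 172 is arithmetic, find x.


AM = (145 + 172)/2 = 317/2 = 158.5

AM = 158.5


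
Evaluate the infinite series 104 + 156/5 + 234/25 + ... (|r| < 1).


S∞ = a₁/(1-r) = 104/(1 - 3/10)
= 104/(7/10)
= 1040/7

S∞ = 1040/7


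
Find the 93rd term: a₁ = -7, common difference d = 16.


aₙ = a₁ + (n-1)d
= -7 + (93-1)×16
= -7 + 1472
= 1465

a_93 = 1465


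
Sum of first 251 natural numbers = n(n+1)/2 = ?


n(n+1)/2 = 251×252/2 = 63252/2 = 31626

Σk = 31626


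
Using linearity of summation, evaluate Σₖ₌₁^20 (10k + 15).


Σ(10k+15) = 10·Σk + 15·n
= 10·210 + 15·20
= 2100 + 300 = 2400

Σ = 2400


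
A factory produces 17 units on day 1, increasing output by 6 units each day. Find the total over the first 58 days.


aₙ = 17 + (58-1)×6 = 359
Sₙ = n(a₁+aₙ)/2 = 58×(17+359)/2
= 58×376/2 = 10904

S_58 = 10904


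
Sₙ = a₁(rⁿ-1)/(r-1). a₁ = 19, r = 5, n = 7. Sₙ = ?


Sₙ = 19×(5^7 - 1)/(5 - 1)
= 19×(78125 - 1)/4
= 19×78124/4
= 371089

S_7 = 371089


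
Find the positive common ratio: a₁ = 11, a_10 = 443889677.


r^(n-1) = aₙ/a₁
r^9 = 443889677/11 = 40353607
r = 40353607^(1/9)
= 7

r = 7


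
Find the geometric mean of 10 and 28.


GM = √(10×28) = √280 = 16.7332

GM = 16.7332


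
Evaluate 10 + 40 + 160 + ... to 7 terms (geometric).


Sₙ = 10×(4^7 - 1)/(4 - 1)
= 10×(16384 - 1)/3
= 10×16383/3
= 54610

S_7 = 54610


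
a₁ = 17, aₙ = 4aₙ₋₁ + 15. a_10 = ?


Computing step by step:
a_1 = 17
a_2 = 83
a_3 = 347
a_4 = 1403
a_5 = 5627
a_6 = 22523
a_7 = 90107
a_8 = 360443
a_9 = 1441787
a_10 = 5767163


a_10 = 5767163


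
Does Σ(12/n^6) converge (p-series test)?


p-series test: Σ c/n^p converges if p > 1, diverges if p ≤ 1 (constant c > 0 doesn't affect convergence).
p = 6
6 > 1 → CONVERGES

Converges (p = 6 > 1)


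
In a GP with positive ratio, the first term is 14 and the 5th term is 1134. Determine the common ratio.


r^(n-1) = aₙ/a₁
r^4 = 1134/14 = 81
r = 81^(1/4)
= ±3; taking r > 0 gives r = 3

r = 3


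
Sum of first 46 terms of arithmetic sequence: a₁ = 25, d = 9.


aₙ = 25 + (46-1)×9 = 430
Sₙ = n(a₁+aₙ)/2 = 46×(25+430)/2
= 46×455/2 = 10465

S_46 = 10465


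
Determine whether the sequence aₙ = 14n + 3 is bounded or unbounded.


aₙ = 14n + 3 → as n→∞, aₙ→∞
No finite upper bound exists
The sequence is UNBOUNDED

Unbounded (aₙ → ∞ as n → ∞)


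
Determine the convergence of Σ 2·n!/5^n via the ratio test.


aₙ = 2·n!/5^n
a_{n+1}/aₙ = (n+1)!/5^(n+1) × 5^n/n!  (constant 2 cancels)
= (n+1)/5
L = lim(n→∞) (n+1)/5 = ∞
L > 1 → series DIVERGES

Diverges (ratio test: L = ∞ > 1)


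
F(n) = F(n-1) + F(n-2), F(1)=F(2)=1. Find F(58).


Fibonacci sequence: 1, 1, 2, 3, 5, 8, 13, 21, 34, 55, 89, ...
F(58) = 591286729879

F(58) = 591286729879


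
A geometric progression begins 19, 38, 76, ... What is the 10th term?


aₙ = a₁·r^(n-1)
= 19×2^9
= 19×512
= 9728

a_10 = 9728


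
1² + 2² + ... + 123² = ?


n = 123
n(n+1)(2n+1)/6 = 123×124×247/6
= 3767244/6 = 627874

Σk² = 627874


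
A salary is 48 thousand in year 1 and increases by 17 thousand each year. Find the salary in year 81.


aₙ = a₁ + (n-1)d
= 48 + (81-1)×17
= 48 + 1360
= 1408

a_81 = 1408


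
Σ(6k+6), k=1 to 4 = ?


Σ(6k+6) = 6·Σk + 6·n
= 6·10 + 6·4
= 60 + 24 = 84

Σ = 84


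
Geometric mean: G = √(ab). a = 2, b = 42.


GM = √(2×42) = √84 = 9.1652

GM = 9.1652


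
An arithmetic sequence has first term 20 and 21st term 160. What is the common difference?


d = (aₙ - a₁)/(n-1)
= (160 - 20)/(21-1)
= 140/20 = 7

d = 7


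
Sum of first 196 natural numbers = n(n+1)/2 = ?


n(n+1)/2 = 196×197/2 = 38612/2 = 19306

Σk = 19306


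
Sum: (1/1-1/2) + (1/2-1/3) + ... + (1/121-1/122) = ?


Telescoping: adjacent terms cancel.
= 1/1 - 1/122
= 1 - 1/122 = 121/122

Sum = 121/122


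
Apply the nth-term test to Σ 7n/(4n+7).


lim(n→∞) 7n/(4n+7) = 7/4 = 7/4  (divide numerator and denominator by n)
lim aₙ = 7/4 ≠ 0 → series DIVERGES

Diverges (lim aₙ = 7/4 ≠ 0)


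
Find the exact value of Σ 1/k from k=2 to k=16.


Σₖ₌2^16 1/k = 1/2 + 1/3 + 1/4 + ... + 1/16
= 1715839/720720
≈ 2.3807

Sum = 1715839/720720 ≈ 2.3807


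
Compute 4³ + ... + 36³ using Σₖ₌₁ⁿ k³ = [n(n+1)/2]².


Σₖ₌4^36 k³ = [36·37/2]² − [3·4/2]²
= 443556 − 36 = 443520

Σk³ = 443520


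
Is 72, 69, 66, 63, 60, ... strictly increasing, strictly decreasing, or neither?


Differences: -3, -3, -3, -3
All differences < 0 → strictly DECREASING

Monotonically decreasing


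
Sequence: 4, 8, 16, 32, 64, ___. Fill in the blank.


Pattern: geometric (r=2)
Terms: 4, 8, 16, 32, 64
Next term = 128

Next term = 128


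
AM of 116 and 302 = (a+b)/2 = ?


AM = (116 + 302)/2 = 418/2 = 209

AM = 209


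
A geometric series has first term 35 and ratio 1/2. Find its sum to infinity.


S∞ = a₁/(1-r) = 35/(1 - 1/2)
= 35/(1/2)
= 70

S∞ = 70


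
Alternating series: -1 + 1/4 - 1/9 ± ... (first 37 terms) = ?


S = -1 + 1/4 - 1/9 + 1/16 - 1/25 + 1/36 - 1/49 + 1/64 ± ...
= -0.8228
(Full series converges to -π²/12 ≈ -0.8225)

S_37 = -0.8228


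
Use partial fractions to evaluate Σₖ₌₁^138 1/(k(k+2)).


1/(k(k+2)) = (1/2)·(1/k - 1/(k+2)) (partial fractions)
Telescoping: Σ = (1/2)·(1 + 1/2 - 1/139 - 1/140) = 28911/38920

Sum = 28911/38920


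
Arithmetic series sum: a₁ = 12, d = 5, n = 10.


aₙ = 12 + (10-1)×5 = 57
Sₙ = n(a₁+aₙ)/2 = 10×(12+57)/2
= 10×69/2 = 345

S_10 = 345


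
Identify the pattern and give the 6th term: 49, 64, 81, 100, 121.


Pattern: perfect squares: n²
Terms: 49, 64, 81, 100, 121
Next term = 144

Next term = 144


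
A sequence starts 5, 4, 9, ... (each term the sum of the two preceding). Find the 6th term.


Computing iteratively: 5, 4, 9, 13, 22, 35
a_6 = 35

a_6 = 35


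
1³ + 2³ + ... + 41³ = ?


n(n+1)/2 = 41×42/2 = 861
Σk³ = 861² = 741321

Σk³ = 741321


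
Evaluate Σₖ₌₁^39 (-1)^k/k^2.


S = -1 + 1/4 - 1/9 + 1/16 - 1/25 + 1/36 - 1/49 + 1/64 ± ...
= -0.8228
(Full series converges to -π²/12 ≈ -0.8225)

S_39 = -0.8228


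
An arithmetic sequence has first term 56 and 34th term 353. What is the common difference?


d = (aₙ - a₁)/(n-1)
= (353 - 56)/(34-1)
= 297/33 = 9

d = 9


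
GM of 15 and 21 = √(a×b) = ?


GM = √(15×21) = √315 = 17.7482

GM = 17.7482


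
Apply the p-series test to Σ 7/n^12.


p-series test: Σ c/n^p converges if p > 1, diverges if p ≤ 1 (constant c > 0 doesn't affect convergence).
p = 12
12 > 1 → CONVERGES

Converges (p = 12 > 1)


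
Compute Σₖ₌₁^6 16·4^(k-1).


Sₙ = 16×(4^6 - 1)/(4 - 1)
= 16×(4096 - 1)/3
= 16×4095/3
= 21840

S_6 = 21840


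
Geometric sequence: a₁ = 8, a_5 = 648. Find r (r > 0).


r^(n-1) = aₙ/a₁
r^4 = 648/8 = 81
r = 81^(1/4)
= ±3; taking r > 0 gives r = 3

r = 3


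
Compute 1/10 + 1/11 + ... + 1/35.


Σₖ₌10^35 1/k = 1/10 + 1/11 + 1/12 + ... + 1/35
= 2471388351727/1875370816800
≈ 1.3178

Sum = 2471388351727/1875370816800 ≈ 1.3178


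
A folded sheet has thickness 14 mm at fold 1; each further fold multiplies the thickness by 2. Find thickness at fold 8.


aₙ = a₁·r^(n-1)
= 14×2^7
= 14×128
= 1792

a_8 = 1792


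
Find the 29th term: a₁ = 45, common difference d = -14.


aₙ = a₁ + (n-1)d
= 45 + (29-1)×-14
= 45 - 392
= -347

a_29 = -347


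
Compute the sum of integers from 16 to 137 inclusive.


Σₖ₌16^137 k = Σₖ₌₁^137 k − Σₖ₌₁^15 k
= 137·138/2 − 15·16/2
= 9453 − 120 = 9333

Σk = 9333


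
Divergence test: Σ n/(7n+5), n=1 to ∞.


lim(n→∞) n/(7n+5) = 1/7 = 1/7  (divide numerator and denominator by n)
lim aₙ = 1/7 ≠ 0 → series DIVERGES

Diverges (lim aₙ = 1/7 ≠ 0)


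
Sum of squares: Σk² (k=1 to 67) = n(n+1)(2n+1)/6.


n = 67
n(n+1)(2n+1)/6 = 67×68×135/6
= 615060/6 = 102510

Σk² = 102510


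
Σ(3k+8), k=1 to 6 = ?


Σ(3k+8) = 3·Σk + 8·n
= 3·21 + 8·6
= 63 + 48 = 111

Σ = 111


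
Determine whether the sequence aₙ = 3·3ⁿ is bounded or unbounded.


aₙ = 3·3ⁿ → as n→∞, aₙ→∞ (since base 3 > 1)
No finite upper bound exists
The sequence is UNBOUNDED

Unbounded (aₙ → ∞ as n → ∞)


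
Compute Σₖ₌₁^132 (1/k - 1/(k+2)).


Telescoping with gap 2: two head and two tail terms survive.
= (1 + 1/2) - (1/133 + 1/134)
= 3/2 - 1/133 - 1/134 = 13233/8911

Sum = 13233/8911


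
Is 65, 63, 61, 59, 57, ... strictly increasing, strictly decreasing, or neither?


Differences: -2, -2, -2, -2
All differences < 0 → strictly DECREASING

Monotonically decreasing


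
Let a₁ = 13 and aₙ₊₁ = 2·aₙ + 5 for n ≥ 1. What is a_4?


Computing step by step:
a_1 = 13
a_2 = 31
a_3 = 67
a_4 = 139


a_4 = 139


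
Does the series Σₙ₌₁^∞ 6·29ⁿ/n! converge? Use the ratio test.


aₙ = 6·29^n/n!
a_{n+1}/aₙ = 29^(n+1)/(n+1)! × n!/29^n  (constant 6 cancels)
= 29/(n+1)
L = lim(n→∞) 29/(n+1) = 0
L < 1 → series CONVERGES

Converges (ratio test: L = 0 < 1)


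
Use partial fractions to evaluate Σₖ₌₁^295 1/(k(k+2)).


1/(k(k+2)) = (1/2)·(1/k - 1/(k+2)) (partial fractions)
Telescoping: Σ = (1/2)·(1 + 1/2 - 1/296 - 1/297) = 131275/175824

Sum = 131275/175824


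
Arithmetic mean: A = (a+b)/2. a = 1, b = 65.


AM = (1 + 65)/2 = 66/2 = 33

AM = 33


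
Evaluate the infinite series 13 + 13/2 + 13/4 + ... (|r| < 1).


S∞ = a₁/(1-r) = 13/(1 - 1/2)
= 13/(1/2)
= 26

S∞ = 26


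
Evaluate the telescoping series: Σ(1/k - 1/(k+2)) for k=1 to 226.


Telescoping with gap 2: two head and two tail terms survive.
= (1 + 1/2) - (1/227 + 1/228)
= 3/2 - 1/227 - 1/228 = 77179/51756

Sum = 77179/51756


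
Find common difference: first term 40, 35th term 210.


d = (aₙ - a₁)/(n-1)
= (210 - 40)/(35-1)
= 170/34 = 5

d = 5


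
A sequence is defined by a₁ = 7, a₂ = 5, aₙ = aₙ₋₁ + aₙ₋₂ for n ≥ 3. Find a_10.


Computing iteratively: 7, 5, 12, 17, 29, 46, 75, 121, 196, 317
a_10 = 317

a_10 = 317


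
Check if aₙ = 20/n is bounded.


a₁ = 20, a₂ = 20/2, a₃ = 20/3, ...
0 < aₙ ≤ 20 for all n ≥ 1
Lower bound: 0, Upper bound: 20
The sequence IS bounded

Bounded (0 < aₙ ≤ 20)


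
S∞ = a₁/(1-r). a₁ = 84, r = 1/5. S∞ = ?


S∞ = a₁/(1-r) = 84/(1 - 1/5)
= 84/(4/5)
= 105

S∞ = 105


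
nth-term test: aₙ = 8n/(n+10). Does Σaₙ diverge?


lim(n→∞) 8n/(n+10) = 8/1 = 8  (divide numerator and denominator by n)
lim aₙ = 8 ≠ 0 → series DIVERGES

Diverges (lim aₙ = 8 ≠ 0)


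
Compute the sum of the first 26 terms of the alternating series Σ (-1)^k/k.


S = -1 + 1/2 - 1/3 + 1/4 - 1/5 + 1/6 - 1/7 + 1/8 ± ...
= -0.6743
(Full series converges to -ln(2) ≈ -0.6931)

S_26 = -0.6743


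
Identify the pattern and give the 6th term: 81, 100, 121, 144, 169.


Pattern: perfect squares: n²
Terms: 81, 100, 121, 144, 169
Next term = 196

Next term = 196


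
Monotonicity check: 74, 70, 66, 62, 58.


Differences: -4, -4, -4, -4
All differences < 0 → strictly DECREASING

Monotonically decreasing


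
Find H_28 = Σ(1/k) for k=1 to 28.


H_28 = 1/1 + 1/2 + 1/3 + ... + 1/28
= 315404588903/80313433200
≈ 3.9272

H_28 = 315404588903/80313433200 ≈ 3.9272


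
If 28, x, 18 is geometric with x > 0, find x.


GM = √(28×18) = √504 = 22.4499

GM = 22.4499


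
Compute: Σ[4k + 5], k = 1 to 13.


Σ(4k+5) = 4·Σk + 5·n
= 4·91 + 5·13
= 364 + 65 = 429

Σ = 429


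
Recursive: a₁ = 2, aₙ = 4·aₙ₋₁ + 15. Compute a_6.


Computing step by step:
a_1 = 2
a_2 = 23
a_3 = 107
a_4 = 443
a_5 = 1787
a_6 = 7163


a_6 = 7163


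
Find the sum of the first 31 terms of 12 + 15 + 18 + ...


aₙ = 12 + (31-1)×3 = 102
Sₙ = n(a₁+aₙ)/2 = 31×(12+102)/2
= 31×114/2 = 1767

S_31 = 1767


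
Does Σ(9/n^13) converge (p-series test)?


p-series test: Σ c/n^p converges if p > 1, diverges if p ≤ 1 (constant c > 0 doesn't affect convergence).
p = 13
13 > 1 → CONVERGES

Converges (p = 13 > 1)


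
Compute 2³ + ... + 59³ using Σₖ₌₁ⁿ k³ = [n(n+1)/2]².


Σₖ₌2^59 k³ = [59·60/2]² − [1·2/2]²
= 3132900 − 1 = 3132899

Σk³ = 3132899


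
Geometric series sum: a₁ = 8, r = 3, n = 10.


Sₙ = 8×(3^10 - 1)/(3 - 1)
= 8×(59049 - 1)/2
= 8×59048/2
= 236192

S_10 = 236192


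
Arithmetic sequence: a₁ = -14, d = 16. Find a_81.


aₙ = a₁ + (n-1)d
= -14 + (81-1)×16
= -14 + 1280
= 1266

a_81 = 1266


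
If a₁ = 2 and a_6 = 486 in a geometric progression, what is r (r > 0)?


r^(n-1) = aₙ/a₁
r^5 = 486/2 = 243
r = 243^(1/5)
= 3

r = 3


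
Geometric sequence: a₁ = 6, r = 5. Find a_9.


aₙ = a₁·r^(n-1)
= 6×5^8
= 6×390625
= 2343750

a_9 = 2343750


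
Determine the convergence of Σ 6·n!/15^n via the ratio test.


aₙ = 6·n!/15^n
a_{n+1}/aₙ = (n+1)!/15^(n+1) × 15^n/n!  (constant 6 cancels)
= (n+1)/15
L = lim(n→∞) (n+1)/15 = ∞
L > 1 → series DIVERGES

Diverges (ratio test: L = ∞ > 1)


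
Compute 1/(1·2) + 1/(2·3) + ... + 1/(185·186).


1/(k(k+1)) = 1/k - 1/(k+1) (partial fractions)
Telescoping: Σ = 1 - 1/186 = 185/186

Sum = 185/186


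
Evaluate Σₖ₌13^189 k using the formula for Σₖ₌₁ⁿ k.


Σₖ₌13^189 k = Σₖ₌₁^189 k − Σₖ₌₁^12 k
= 189·190/2 − 12·13/2
= 17955 − 78 = 17877

Σk = 17877


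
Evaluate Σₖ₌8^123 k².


Σₖ₌8^123 k² = Σₖ₌₁^123 k² − Σₖ₌₁^7 k²
= 123·124·247/6 − 7·8·15/6
= 627874 − 140 = 627734

Σk² = 627734


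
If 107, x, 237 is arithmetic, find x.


AM = (107 + 237)/2 = 344/2 = 172

AM = 172


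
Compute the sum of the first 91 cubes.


n(n+1)/2 = 91×92/2 = 4186
Σk³ = 4186² = 17522596

Σk³ = 17522596


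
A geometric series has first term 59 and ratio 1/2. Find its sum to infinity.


S∞ = a₁/(1-r) = 59/(1 - 1/2)
= 59/(1/2)
= 118

S∞ = 118


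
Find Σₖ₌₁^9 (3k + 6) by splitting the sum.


Σ(3k+6) = 3·Σk + 6·n
= 3·45 + 6·9
= 135 + 54 = 189

Σ = 189


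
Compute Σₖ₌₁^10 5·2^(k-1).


Sₙ = 5×(2^10 - 1)/(2 - 1)
= 5×(1024 - 1)/1
= 5×1023/1
= 5115

S_10 = 5115


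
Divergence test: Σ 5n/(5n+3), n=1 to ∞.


lim(n→∞) 5n/(5n+3) = 5/5 = 1  (divide numerator and denominator by n)
lim aₙ = 1 ≠ 0 → series DIVERGES

Diverges (lim aₙ = 1 ≠ 0)


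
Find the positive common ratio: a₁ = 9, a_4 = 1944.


r^(n-1) = aₙ/a₁
r^3 = 1944/9 = 216
r = 216^(1/3)
= 6

r = 6


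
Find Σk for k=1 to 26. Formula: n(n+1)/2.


n(n+1)/2 = 26×27/2 = 702/2 = 351

Σk = 351


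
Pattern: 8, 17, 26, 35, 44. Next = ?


Pattern: arithmetic (d=9)
Terms: 8, 17, 26, 35, 44
Next term = 53

Next term = 53


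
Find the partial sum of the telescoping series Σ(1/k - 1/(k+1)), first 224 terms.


Telescoping: adjacent terms cancel.
= 1/1 - 1/225
= 1 - 1/225 = 224/225

Sum = 224/225


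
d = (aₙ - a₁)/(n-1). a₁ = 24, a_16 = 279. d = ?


d = (aₙ - a₁)/(n-1)
= (279 - 24)/(16-1)
= 255/15 = 17

d = 17


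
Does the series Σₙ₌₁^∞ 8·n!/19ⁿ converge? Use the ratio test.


aₙ = 8·n!/19^n
a_{n+1}/aₙ = (n+1)!/19^(n+1) × 19^n/n!  (constant 8 cancels)
= (n+1)/19
L = lim(n→∞) (n+1)/19 = ∞
L > 1 → series DIVERGES

Diverges (ratio test: L = ∞ > 1)


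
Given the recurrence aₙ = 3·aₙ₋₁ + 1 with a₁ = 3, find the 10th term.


Computing step by step:
a_1 = 3
a_2 = 10
a_3 = 31
a_4 = 94
a_5 = 283
a_6 = 850
a_7 = 2551
a_8 = 7654
a_9 = 22963
a_10 = 68890


a_10 = 68890


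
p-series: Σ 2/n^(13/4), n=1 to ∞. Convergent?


p-series test: Σ c/n^p converges if p > 1, diverges if p ≤ 1 (constant c > 0 doesn't affect convergence).
p = 13/4
13/4 > 1 → CONVERGES

Converges (p = 13/4 > 1)


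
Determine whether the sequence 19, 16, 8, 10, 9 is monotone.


Differences: -3, -8, 2, -1
Difference at position 3 is +2 (> 0) but position 1 is -3 (< 0) — sequence both rises and falls
→ NOT monotonic

Not monotonic


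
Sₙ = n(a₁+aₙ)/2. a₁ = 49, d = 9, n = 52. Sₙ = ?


aₙ = 49 + (52-1)×9 = 508
Sₙ = n(a₁+aₙ)/2 = 52×(49+508)/2
= 52×557/2 = 14482

S_52 = 14482


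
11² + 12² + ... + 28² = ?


Σₖ₌11^28 k² = Σₖ₌₁^28 k² − Σₖ₌₁^10 k²
= 28·29·57/6 − 10·11·21/6
= 7714 − 385 = 7329

Σk² = 7329


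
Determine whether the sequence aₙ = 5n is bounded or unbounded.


aₙ = 5n → as n→∞, aₙ→∞
No finite upper bound exists
The sequence is UNBOUNDED

Unbounded (aₙ → ∞ as n → ∞)


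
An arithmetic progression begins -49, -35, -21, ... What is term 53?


aₙ = a₁ + (n-1)d
= -49 + (53-1)×14
= -49 + 728
= 679

a_53 = 679


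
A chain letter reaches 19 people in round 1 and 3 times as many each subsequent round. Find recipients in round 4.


aₙ = a₁·r^(n-1)
= 19×3^3
= 19×27
= 513

a_4 = 513


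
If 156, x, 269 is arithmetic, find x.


AM = (156 + 269)/2 = 425/2 = 212.5

AM = 212.5


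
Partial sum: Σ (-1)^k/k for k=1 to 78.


S = -1 + 1/2 - 1/3 + 1/4 - 1/5 + 1/6 - 1/7 + 1/8 ± ...
= -0.6868
(Full series converges to -ln(2) ≈ -0.6931)

S_78 = -0.6868


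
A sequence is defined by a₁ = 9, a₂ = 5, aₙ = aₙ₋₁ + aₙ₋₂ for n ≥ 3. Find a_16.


Computing iteratively: 9, 5, 14, 19, 33, 52, 85, 137, 222, 359, 581, 940, ...
a_16 = 6443

a_16 = 6443


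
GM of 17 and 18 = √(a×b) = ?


GM = √(17×18) = √306 = 17.4929

GM = 17.4929


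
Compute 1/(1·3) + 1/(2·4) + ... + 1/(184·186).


1/(k(k+2)) = (1/2)·(1/k - 1/(k+2)) (partial fractions)
Telescoping: Σ = (1/2)·(1 + 1/2 - 1/185 - 1/186) = 12811/17205

Sum = 12811/17205


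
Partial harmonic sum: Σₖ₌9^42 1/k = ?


Σₖ₌9^42 1/k = 1/9 + 1/10 + 1/11 + ... + 1/42
= 32040254434491593/19914562703599200
≈ 1.6089

Sum = 32040254434491593/19914562703599200 ≈ 1.6089


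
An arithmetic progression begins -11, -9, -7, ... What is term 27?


aₙ = a₁ + (n-1)d
= -11 + (27-1)×2
= -11 + 52
= 41

a_27 = 41


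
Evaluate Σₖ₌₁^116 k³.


n(n+1)/2 = 116×117/2 = 6786
Σk³ = 6786² = 46049796

Σk³ = 46049796


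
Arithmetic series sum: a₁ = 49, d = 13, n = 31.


aₙ = 49 + (31-1)×13 = 439
Sₙ = n(a₁+aₙ)/2 = 31×(49+439)/2
= 31×488/2 = 7564

S_31 = 7564


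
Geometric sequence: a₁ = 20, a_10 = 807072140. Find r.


r^(n-1) = aₙ/a₁
r^9 = 807072140/20 = 40353607
r = 40353607^(1/9)
= 7

r = 7


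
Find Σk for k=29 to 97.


Σₖ₌29^97 k = Σₖ₌₁^97 k − Σₖ₌₁^28 k
= 97·98/2 − 28·29/2
= 4753 − 406 = 4347

Σk = 4347


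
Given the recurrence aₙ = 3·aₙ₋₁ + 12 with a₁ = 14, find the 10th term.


Computing step by step:
a_1 = 14
a_2 = 54
a_3 = 174
a_4 = 534
a_5 = 1614
a_6 = 4854
a_7 = 14574
a_8 = 43734
a_9 = 131214
a_10 = 393654


a_10 = 393654


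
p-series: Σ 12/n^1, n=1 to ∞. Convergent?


p-series test: Σ c/n^p converges if p > 1, diverges if p ≤ 1 (constant c > 0 doesn't affect convergence).
p = 1
1 ≤ 1 → DIVERGES

Diverges (p = 1 ≤ 1)


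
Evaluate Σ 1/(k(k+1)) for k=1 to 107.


1/(k(k+1)) = 1/k - 1/(k+1) (partial fractions)
Telescoping: Σ = 1 - 1/108 = 107/108

Sum = 107/108


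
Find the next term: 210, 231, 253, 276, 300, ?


Pattern: triangular numbers: n(n+1)/2
Terms: 210, 231, 253, 276, 300
Next term = 325

Next term = 325


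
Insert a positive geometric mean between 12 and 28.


GM = √(12×28) = √336 = 18.3303

GM = 18.3303


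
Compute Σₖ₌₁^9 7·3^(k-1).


Sₙ = 7×(3^9 - 1)/(3 - 1)
= 7×(19683 - 1)/2
= 7×19682/2
= 68887

S_9 = 68887


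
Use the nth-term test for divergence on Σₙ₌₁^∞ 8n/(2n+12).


lim(n→∞) 8n/(2n+12) = 8/2 = 4  (divide numerator and denominator by n)
lim aₙ = 4 ≠ 0 → series DIVERGES

Diverges (lim aₙ = 4 ≠ 0)


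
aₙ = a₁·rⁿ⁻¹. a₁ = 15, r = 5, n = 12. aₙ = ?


aₙ = a₁·r^(n-1)
= 15×5^11
= 15×48828125
= 732421875

a_12 = 732421875


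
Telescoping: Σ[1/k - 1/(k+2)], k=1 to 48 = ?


Telescoping with gap 2: two head and two tail terms survive.
= (1 + 1/2) - (1/49 + 1/50)
= 3/2 - 1/49 - 1/50 = 1788/1225

Sum = 1788/1225


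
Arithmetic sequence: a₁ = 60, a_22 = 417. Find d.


d = (aₙ - a₁)/(n-1)
= (417 - 60)/(22-1)
= 357/21 = 17

d = 17


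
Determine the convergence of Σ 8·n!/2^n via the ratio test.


aₙ = 8·n!/2^n
a_{n+1}/aₙ = (n+1)!/2^(n+1) × 2^n/n!  (constant 8 cancels)
= (n+1)/2
L = lim(n→∞) (n+1)/2 = ∞
L > 1 → series DIVERGES

Diverges (ratio test: L = ∞ > 1)


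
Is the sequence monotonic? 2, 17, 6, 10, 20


Differences: 15, -11, 4, 10
Difference at position 1 is +15 (> 0) but position 2 is -11 (< 0) — sequence both rises and falls
→ NOT monotonic

Not monotonic


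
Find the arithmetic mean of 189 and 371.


AM = (189 + 371)/2 = 560/2 = 280

AM = 280


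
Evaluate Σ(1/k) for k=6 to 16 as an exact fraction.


Σₖ₌6^16 1/k = 1/6 + 1/7 + 1/8 + ... + 1/16
= 158183/144144
≈ 1.0974

Sum = 158183/144144 ≈ 1.0974


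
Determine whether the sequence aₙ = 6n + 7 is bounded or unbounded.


aₙ = 6n + 7 → as n→∞, aₙ→∞
No finite upper bound exists
The sequence is UNBOUNDED

Unbounded (aₙ → ∞ as n → ∞)


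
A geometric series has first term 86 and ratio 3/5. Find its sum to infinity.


S∞ = a₁/(1-r) = 86/(1 - 3/5)
= 86/(2/5)
= 215

S∞ = 215


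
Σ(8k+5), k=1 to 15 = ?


Σ(8k+5) = 8·Σk + 5·n
= 8·120 + 5·15
= 960 + 75 = 1035

Σ = 1035


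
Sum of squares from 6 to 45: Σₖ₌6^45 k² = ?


Σₖ₌6^45 k² = Σₖ₌₁^45 k² − Σₖ₌₁^5 k²
= 45·46·91/6 − 5·6·11/6
= 31395 − 55 = 31340

Σk² = 31340


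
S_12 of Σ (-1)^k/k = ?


S = -1 + 1/2 - 1/3 + 1/4 - 1/5 + 1/6 - 1/7 + 1/8 ± ...
= -0.6532
(Full series converges to -ln(2) ≈ -0.6931)

S_12 = -0.6532


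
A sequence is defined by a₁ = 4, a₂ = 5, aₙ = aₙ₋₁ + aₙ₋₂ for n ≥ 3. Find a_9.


Computing iteratively: 4, 5, 9, 14, 23, 37, 60, 97, 157
a_9 = 157

a_9 = 157


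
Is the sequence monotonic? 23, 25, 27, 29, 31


Differences: 2, 2, 2, 2
All differences > 0 → strictly INCREASING

Monotonically increasing


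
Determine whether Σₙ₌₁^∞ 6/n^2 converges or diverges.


p-series test: Σ c/n^p converges if p > 1, diverges if p ≤ 1 (constant c > 0 doesn't affect convergence).
p = 2
2 > 1 → CONVERGES

Converges (p = 2 > 1)


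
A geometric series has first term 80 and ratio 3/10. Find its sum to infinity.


S∞ = a₁/(1-r) = 80/(1 - 3/10)
= 80/(7/10)
= 800/7

S∞ = 800/7


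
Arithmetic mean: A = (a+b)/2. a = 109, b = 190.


AM = (109 + 190)/2 = 299/2 = 149.5

AM = 149.5


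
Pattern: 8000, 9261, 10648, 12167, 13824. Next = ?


Pattern: perfect cubes: n³
Terms: 8000, 9261, 10648, 12167, 13824
Next term = 15625

Next term = 15625


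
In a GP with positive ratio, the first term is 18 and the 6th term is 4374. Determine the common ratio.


r^(n-1) = aₙ/a₁
r^5 = 4374/18 = 243
r = 243^(1/5)
= 3

r = 3


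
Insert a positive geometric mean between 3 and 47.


GM = √(3×47) = √141 = 11.8743

GM = 11.8743


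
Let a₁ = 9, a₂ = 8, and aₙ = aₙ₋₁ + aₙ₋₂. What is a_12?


Computing iteratively: 9, 8, 17, 25, 42, 67, 109, 176, 285, 461, 746, 1207
a_12 = 1207

a_12 = 1207


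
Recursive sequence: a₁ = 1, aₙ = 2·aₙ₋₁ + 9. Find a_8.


Computing step by step:
a_1 = 1
a_2 = 11
a_3 = 31
a_4 = 71
a_5 = 151
a_6 = 311
a_7 = 631
a_8 = 1271


a_8 = 1271


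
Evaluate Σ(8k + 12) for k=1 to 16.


Σ(8k+12) = 8·Σk + 12·n
= 8·136 + 12·16
= 1088 + 192 = 1280

Σ = 1280


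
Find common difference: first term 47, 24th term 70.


d = (aₙ - a₁)/(n-1)
= (70 - 47)/(24-1)
= 23/23 = 1

d = 1


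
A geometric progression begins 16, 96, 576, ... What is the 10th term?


aₙ = a₁·r^(n-1)
= 16×6^9
= 16×10077696
= 161243136

a_10 = 161243136


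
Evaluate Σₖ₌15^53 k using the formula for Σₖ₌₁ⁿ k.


Σₖ₌15^53 k = Σₖ₌₁^53 k − Σₖ₌₁^14 k
= 53·54/2 − 14·15/2
= 1431 − 105 = 1326

Σk = 1326


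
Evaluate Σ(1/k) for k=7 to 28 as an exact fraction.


Σₖ₌7^28 1/k = 1/7 + 1/8 + 1/9 + ... + 1/28
= 118636677563/80313433200
≈ 1.4772

Sum = 118636677563/80313433200 ≈ 1.4772


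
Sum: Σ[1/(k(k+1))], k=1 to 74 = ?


1/(k(k+1)) = 1/k - 1/(k+1) (partial fractions)
Telescoping: Σ = 1 - 1/75 = 74/75

Sum = 74/75


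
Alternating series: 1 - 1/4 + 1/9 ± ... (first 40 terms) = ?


S = 1 - 1/4 + 1/9 - 1/16 + 1/25 - 1/36 + 1/49 - 1/64 ± ...
= 0.8222
(Full series converges to +π²/12 ≈ +0.8225)

S_40 = 0.8222


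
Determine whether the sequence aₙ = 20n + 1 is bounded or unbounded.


aₙ = 20n + 1 → as n→∞, aₙ→∞
No finite upper bound exists
The sequence is UNBOUNDED

Unbounded (aₙ → ∞ as n → ∞)


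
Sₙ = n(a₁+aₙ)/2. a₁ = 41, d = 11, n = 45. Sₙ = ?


aₙ = 41 + (45-1)×11 = 525
Sₙ = n(a₁+aₙ)/2 = 45×(41+525)/2
= 45×566/2 = 12735

S_45 = 12735


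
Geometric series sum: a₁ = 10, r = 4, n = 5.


Sₙ = 10×(4^5 - 1)/(4 - 1)
= 10×(1024 - 1)/3
= 10×1023/3
= 3410

S_5 = 3410
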